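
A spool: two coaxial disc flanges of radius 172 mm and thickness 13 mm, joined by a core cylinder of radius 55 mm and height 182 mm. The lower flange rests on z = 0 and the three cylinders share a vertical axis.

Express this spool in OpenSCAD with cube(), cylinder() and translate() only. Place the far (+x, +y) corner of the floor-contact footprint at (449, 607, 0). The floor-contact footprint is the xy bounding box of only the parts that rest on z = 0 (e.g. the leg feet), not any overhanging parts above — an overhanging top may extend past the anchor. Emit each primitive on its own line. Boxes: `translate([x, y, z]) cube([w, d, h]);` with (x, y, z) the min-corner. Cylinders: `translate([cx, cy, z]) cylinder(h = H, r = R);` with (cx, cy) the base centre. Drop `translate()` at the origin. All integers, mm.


translate([277, 435, 0]) cylinder(h = 13, r = 172);
translate([277, 435, 13]) cylinder(h = 182, r = 55);
translate([277, 435, 195]) cylinder(h = 13, r = 172);


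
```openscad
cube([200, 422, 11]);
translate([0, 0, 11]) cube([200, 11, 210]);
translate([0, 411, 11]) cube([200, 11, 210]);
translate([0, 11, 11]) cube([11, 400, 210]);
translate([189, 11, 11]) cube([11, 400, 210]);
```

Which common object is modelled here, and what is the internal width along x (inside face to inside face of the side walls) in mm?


An open box. The internal width is 178 mm.

A 200×422 base slab with four walls standing on it — an open box. The base is 200 mm wide and the walls are 11 mm thick, so the internal width is 200 − 2 × 11 = 178 mm.


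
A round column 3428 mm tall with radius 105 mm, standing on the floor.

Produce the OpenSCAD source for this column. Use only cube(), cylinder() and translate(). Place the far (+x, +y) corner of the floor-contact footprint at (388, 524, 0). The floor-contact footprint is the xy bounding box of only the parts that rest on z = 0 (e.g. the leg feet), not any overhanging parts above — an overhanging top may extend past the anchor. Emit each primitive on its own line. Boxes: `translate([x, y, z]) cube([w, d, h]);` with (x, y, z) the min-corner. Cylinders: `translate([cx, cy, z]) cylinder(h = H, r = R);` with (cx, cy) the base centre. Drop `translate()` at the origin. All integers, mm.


translate([283, 419, 0]) cylinder(h = 3428, r = 105);


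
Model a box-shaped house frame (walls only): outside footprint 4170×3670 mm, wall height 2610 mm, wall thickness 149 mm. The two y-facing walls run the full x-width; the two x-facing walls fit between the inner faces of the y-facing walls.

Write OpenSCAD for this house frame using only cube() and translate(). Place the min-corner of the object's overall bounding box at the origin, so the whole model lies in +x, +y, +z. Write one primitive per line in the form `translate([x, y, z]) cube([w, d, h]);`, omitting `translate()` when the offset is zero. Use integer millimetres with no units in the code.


cube([4170, 149, 2610]);
translate([0, 3521, 0]) cube([4170, 149, 2610]);
translate([0, 149, 0]) cube([149, 3372, 2610]);
translate([4021, 149, 0]) cube([149, 3372, 2610]);


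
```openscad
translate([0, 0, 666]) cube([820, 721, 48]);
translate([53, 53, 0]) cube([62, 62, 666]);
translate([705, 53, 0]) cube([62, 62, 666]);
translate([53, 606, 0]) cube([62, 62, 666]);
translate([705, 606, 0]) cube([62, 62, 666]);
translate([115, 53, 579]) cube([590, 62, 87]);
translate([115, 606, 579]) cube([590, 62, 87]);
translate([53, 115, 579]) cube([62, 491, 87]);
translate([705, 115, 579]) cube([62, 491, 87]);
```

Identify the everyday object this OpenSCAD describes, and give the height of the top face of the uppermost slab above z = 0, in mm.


A table. The table height is 714 mm.

A 820×721×48 slab sits at z = 666 on four 62 mm square posts — a table. The top surface is at 666 + 48 = 714 mm.


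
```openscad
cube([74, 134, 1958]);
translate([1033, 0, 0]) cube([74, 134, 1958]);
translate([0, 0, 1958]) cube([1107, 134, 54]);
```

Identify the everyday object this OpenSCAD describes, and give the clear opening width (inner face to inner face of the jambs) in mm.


A door frame. The clear opening width is 959 mm.

Two 1958 mm tall posts with a header on top — a door frame. The left jamb is 74 mm wide at x = 0; the right jamb starts at x = 1033. The clear opening is 1033 − 74 = 959 mm.


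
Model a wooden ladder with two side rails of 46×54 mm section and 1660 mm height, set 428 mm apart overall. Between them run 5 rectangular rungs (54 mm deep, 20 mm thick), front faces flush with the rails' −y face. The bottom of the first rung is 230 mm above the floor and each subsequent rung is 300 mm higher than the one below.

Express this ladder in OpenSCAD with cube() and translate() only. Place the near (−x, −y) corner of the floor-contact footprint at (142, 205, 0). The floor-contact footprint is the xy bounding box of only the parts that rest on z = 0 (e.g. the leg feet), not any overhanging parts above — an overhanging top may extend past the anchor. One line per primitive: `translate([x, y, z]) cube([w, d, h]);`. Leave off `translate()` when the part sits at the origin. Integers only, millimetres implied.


translate([142, 205, 0]) cube([46, 54, 1660]);
translate([524, 205, 0]) cube([46, 54, 1660]);
translate([188, 205, 230]) cube([336, 54, 20]);
translate([188, 205, 530]) cube([336, 54, 20]);
translate([188, 205, 830]) cube([336, 54, 20]);
translate([188, 205, 1130]) cube([336, 54, 20]);
translate([188, 205, 1430]) cube([336, 54, 20]);


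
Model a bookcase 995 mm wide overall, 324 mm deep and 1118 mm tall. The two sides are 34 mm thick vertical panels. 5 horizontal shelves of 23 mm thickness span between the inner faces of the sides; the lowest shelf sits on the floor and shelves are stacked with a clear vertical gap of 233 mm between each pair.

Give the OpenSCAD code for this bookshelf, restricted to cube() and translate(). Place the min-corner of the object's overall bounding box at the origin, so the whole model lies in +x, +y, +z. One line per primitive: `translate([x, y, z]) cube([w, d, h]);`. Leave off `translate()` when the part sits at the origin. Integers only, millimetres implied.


cube([34, 324, 1118]);
translate([961, 0, 0]) cube([34, 324, 1118]);
translate([34, 0, 0]) cube([927, 324, 23]);
translate([34, 0, 256]) cube([927, 324, 23]);
translate([34, 0, 512]) cube([927, 324, 23]);
translate([34, 0, 768]) cube([927, 324, 23]);
translate([34, 0, 1024]) cube([927, 324, 23]);


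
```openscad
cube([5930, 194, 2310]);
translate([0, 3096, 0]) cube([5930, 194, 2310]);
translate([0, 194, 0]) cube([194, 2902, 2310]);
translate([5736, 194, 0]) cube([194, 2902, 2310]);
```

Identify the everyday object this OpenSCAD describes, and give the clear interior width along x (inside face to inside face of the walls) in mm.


A house (or room) frame. The interior width is 5542 mm.

Four 2310 mm walls enclosing a rectangle with no floor or roof — a room or house frame. Outside width is 5930 mm and wall thickness is 194 mm, so the interior width is 5930 − 2 × 194 = 5542 mm.


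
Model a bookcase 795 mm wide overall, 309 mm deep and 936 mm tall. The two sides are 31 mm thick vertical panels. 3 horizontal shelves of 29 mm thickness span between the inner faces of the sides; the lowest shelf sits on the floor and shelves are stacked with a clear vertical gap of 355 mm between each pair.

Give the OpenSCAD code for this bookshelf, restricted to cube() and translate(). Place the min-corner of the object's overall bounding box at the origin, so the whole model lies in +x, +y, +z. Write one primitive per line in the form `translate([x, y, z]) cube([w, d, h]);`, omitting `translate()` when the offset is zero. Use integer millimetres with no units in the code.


cube([31, 309, 936]);
translate([764, 0, 0]) cube([31, 309, 936]);
translate([31, 0, 0]) cube([733, 309, 29]);
translate([31, 0, 384]) cube([733, 309, 29]);
translate([31, 0, 768]) cube([733, 309, 29]);


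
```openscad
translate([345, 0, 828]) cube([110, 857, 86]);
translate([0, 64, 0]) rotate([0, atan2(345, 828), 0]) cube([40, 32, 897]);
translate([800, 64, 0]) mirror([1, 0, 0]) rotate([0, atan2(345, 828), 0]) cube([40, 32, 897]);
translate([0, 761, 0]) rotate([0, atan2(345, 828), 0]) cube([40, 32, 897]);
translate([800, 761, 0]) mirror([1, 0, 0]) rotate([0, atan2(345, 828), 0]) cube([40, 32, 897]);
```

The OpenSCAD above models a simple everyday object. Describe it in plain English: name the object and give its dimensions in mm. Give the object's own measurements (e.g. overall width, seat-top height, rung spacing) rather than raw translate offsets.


A sawhorse. A 110×857×86 mm beam (x, y, z) sits on two A-frame leg pairs. Each pair is two raked legs of 40×32 mm section (32 mm along y) splaying symmetrically in x. Each leg rises 828 mm vertically over 345 mm of horizontal reach and is 897 mm long along its own axis. Every leg's outer bottom edge rests on the floor and its outer top edge meets a bottom edge of the beam — the left legs (tilting toward +x) meet the beam's −x bottom edge, the right legs (their mirror images, tilting toward −x) meet its +x bottom edge — so the leg tops tuck under the beam, the beam's underside is 828 mm above the floor, and the feet are 800 mm apart outside-to-outside with the beam centred between them. The two leg pairs are set in 64 mm from either end of the beam.


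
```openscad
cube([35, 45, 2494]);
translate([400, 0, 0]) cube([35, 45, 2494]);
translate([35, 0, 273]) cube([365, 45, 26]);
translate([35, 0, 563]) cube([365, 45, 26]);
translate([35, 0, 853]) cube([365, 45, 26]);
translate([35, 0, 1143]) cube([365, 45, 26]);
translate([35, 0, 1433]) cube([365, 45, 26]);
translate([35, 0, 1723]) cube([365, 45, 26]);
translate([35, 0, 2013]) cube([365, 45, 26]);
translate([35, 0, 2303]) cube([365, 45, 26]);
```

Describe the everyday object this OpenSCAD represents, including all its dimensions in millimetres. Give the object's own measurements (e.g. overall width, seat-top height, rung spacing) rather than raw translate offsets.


A straight ladder. Two 35×45 mm vertical rails, 2494 mm tall, stand 435 mm apart (outside-to-outside) with their front faces coplanar on the −y side. 8 rungs, each 45 mm deep and 26 mm tall, span between the inner faces of the rails, front faces flush with the rails. The lowest rung's underside is at z = 273 mm and rungs are spaced 290 mm apart (underside to underside).


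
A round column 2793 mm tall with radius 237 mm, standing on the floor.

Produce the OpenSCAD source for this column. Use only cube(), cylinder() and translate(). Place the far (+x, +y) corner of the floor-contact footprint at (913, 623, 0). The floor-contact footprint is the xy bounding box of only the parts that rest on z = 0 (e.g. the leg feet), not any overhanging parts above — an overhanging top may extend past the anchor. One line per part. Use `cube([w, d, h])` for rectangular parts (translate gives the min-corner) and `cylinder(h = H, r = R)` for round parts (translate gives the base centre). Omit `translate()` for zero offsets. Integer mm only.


translate([676, 386, 0]) cylinder(h = 2793, r = 237);


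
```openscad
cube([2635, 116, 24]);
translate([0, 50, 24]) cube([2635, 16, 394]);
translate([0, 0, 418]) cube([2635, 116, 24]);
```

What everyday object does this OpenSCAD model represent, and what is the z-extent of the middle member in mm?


An I-beam. The web height is 394 mm.

Two wide flanges with a thin centred web — an I-beam. Overall 442 mm minus two 24 mm flanges gives a web of 442 − 2·24 = 394 mm.


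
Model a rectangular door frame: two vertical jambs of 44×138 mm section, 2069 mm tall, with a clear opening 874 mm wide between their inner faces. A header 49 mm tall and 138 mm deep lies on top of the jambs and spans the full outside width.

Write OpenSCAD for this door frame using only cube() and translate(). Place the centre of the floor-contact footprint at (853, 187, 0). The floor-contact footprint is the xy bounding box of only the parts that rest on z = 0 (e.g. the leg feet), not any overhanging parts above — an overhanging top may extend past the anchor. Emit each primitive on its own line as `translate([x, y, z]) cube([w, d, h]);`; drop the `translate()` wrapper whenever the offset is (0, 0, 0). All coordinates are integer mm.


translate([372, 118, 0]) cube([44, 138, 2069]);
translate([1290, 118, 0]) cube([44, 138, 2069]);
translate([372, 118, 2069]) cube([962, 138, 49]);


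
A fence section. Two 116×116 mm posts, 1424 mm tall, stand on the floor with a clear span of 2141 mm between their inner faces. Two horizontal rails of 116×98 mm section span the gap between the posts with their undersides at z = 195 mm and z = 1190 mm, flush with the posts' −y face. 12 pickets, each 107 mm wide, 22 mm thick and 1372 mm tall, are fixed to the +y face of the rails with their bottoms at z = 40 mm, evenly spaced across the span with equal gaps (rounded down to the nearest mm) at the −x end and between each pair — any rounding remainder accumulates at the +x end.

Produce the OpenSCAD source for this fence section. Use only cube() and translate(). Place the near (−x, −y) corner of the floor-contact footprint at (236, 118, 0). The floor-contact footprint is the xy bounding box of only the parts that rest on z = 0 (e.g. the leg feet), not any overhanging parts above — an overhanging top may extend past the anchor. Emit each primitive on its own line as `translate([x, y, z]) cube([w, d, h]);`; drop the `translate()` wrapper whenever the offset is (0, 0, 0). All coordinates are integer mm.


translate([236, 118, 0]) cube([116, 116, 1424]);
translate([2493, 118, 0]) cube([116, 116, 1424]);
translate([352, 118, 195]) cube([2141, 116, 98]);
translate([352, 118, 1190]) cube([2141, 116, 98]);
translate([417, 234, 40]) cube([107, 22, 1372]);
translate([589, 234, 40]) cube([107, 22, 1372]);
translate([761, 234, 40]) cube([107, 22, 1372]);
translate([933, 234, 40]) cube([107, 22, 1372]);
translate([1105, 234, 40]) cube([107, 22, 1372]);
translate([1277, 234, 40]) cube([107, 22, 1372]);
translate([1449, 234, 40]) cube([107, 22, 1372]);
translate([1621, 234, 40]) cube([107, 22, 1372]);
translate([1793, 234, 40]) cube([107, 22, 1372]);
translate([1965, 234, 40]) cube([107, 22, 1372]);
translate([2137, 234, 40]) cube([107, 22, 1372]);
translate([2309, 234, 40]) cube([107, 22, 1372]);


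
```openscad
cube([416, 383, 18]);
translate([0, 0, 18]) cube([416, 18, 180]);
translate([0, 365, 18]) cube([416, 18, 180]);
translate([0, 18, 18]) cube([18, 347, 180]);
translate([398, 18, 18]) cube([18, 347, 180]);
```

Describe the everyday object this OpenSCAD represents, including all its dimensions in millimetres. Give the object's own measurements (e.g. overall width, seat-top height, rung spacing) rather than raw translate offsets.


An open-topped rectangular box: outside dimensions 416×383×198 mm, with a uniform wall and base thickness of 18 mm. The base is a full 416×383 slab on the floor; four walls sit on top of the base. The front and back walls (the −y and +y sides) span the full width; the two side walls fit between them.


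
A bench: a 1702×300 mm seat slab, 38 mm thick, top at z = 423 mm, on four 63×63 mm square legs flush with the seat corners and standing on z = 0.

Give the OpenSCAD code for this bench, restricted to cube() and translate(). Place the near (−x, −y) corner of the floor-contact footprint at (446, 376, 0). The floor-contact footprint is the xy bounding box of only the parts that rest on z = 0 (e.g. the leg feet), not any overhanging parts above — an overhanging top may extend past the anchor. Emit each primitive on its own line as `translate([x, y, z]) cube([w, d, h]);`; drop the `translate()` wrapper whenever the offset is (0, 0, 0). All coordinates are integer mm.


translate([446, 376, 385]) cube([1702, 300, 38]);
translate([446, 376, 0]) cube([63, 63, 385]);
translate([446, 613, 0]) cube([63, 63, 385]);
translate([2085, 376, 0]) cube([63, 63, 385]);
translate([2085, 613, 0]) cube([63, 63, 385]);


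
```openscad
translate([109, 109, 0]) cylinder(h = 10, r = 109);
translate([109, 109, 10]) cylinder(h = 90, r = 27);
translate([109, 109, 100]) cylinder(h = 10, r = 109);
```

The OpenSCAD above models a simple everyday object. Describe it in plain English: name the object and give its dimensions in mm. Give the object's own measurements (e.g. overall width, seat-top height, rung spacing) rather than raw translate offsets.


A spool: two coaxial disc flanges of radius 109 mm and thickness 10 mm, joined by a core cylinder of radius 27 mm and height 90 mm. The lower flange rests on z = 0 and the three cylinders share a vertical axis.


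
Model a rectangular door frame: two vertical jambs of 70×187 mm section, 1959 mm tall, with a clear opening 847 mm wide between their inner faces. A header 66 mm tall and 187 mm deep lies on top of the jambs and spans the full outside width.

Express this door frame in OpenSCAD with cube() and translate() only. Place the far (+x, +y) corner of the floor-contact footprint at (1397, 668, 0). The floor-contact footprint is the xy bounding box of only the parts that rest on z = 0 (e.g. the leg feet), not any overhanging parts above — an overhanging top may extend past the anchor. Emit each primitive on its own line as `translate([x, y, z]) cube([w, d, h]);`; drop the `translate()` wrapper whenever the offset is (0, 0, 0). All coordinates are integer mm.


translate([410, 481, 0]) cube([70, 187, 1959]);
translate([1327, 481, 0]) cube([70, 187, 1959]);
translate([410, 481, 1959]) cube([987, 187, 66]);


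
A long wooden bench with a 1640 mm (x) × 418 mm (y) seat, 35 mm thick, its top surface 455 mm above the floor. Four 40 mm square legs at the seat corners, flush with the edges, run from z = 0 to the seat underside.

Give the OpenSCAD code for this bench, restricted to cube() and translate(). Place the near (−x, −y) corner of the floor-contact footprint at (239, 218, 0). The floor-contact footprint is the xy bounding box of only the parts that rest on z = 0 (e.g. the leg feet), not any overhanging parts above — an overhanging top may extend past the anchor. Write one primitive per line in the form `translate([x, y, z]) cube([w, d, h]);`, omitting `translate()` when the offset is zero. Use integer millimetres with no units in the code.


translate([239, 218, 420]) cube([1640, 418, 35]);
translate([239, 218, 0]) cube([40, 40, 420]);
translate([239, 596, 0]) cube([40, 40, 420]);
translate([1839, 218, 0]) cube([40, 40, 420]);
translate([1839, 596, 0]) cube([40, 40, 420]);


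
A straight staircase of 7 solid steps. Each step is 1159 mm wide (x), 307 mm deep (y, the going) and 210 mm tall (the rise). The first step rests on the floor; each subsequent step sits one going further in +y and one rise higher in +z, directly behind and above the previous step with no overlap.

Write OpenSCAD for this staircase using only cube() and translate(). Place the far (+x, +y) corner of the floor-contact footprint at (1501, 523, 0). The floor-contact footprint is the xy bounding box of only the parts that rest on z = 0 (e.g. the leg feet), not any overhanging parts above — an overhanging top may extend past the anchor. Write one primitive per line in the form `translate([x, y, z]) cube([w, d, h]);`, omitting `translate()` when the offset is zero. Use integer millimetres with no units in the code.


translate([342, 216, 0]) cube([1159, 307, 210]);
translate([342, 523, 210]) cube([1159, 307, 210]);
translate([342, 830, 420]) cube([1159, 307, 210]);
translate([342, 1137, 630]) cube([1159, 307, 210]);
translate([342, 1444, 840]) cube([1159, 307, 210]);
translate([342, 1751, 1050]) cube([1159, 307, 210]);
translate([342, 2058, 1260]) cube([1159, 307, 210]);


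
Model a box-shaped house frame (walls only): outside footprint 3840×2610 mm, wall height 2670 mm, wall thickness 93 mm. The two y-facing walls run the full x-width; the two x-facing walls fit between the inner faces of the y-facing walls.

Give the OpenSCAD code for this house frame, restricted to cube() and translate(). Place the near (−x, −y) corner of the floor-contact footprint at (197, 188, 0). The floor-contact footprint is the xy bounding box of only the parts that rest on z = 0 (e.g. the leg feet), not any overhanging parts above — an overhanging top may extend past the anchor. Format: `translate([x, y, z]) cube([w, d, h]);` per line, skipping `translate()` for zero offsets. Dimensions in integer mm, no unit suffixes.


translate([197, 188, 0]) cube([3840, 93, 2670]);
translate([197, 2705, 0]) cube([3840, 93, 2670]);
translate([197, 281, 0]) cube([93, 2424, 2670]);
translate([3944, 281, 0]) cube([93, 2424, 2670]);


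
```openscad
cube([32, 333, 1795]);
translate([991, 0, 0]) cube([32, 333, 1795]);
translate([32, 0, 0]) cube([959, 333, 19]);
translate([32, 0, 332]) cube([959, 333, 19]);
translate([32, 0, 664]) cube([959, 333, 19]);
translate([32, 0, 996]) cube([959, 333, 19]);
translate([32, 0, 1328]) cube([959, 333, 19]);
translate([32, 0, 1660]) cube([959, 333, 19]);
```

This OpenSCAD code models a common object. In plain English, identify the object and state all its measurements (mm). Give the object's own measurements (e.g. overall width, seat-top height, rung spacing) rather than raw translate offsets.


An open bookshelf. Two side panels, each 32 mm thick, 333 mm deep and 1795 mm tall, stand 1023 mm apart (outside-to-outside). Between them sit 6 shelves, each 19 mm thick and 333 mm deep, spanning the full gap between the sides. The bottom shelf rests on the floor (its underside at z = 0) and the clear gap between one shelf's top and the next shelf's underside is 313 mm.


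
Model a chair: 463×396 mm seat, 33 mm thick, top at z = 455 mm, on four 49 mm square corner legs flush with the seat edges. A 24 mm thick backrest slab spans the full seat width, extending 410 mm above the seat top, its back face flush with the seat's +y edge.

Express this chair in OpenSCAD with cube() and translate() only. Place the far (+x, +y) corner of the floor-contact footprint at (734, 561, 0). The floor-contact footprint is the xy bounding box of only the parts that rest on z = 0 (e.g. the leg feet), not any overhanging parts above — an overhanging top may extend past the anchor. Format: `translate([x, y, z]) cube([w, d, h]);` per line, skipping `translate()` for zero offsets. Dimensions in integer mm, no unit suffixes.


translate([271, 165, 422]) cube([463, 396, 33]);
translate([271, 165, 0]) cube([49, 49, 422]);
translate([685, 165, 0]) cube([49, 49, 422]);
translate([271, 512, 0]) cube([49, 49, 422]);
translate([685, 512, 0]) cube([49, 49, 422]);
translate([271, 537, 455]) cube([463, 24, 410]);


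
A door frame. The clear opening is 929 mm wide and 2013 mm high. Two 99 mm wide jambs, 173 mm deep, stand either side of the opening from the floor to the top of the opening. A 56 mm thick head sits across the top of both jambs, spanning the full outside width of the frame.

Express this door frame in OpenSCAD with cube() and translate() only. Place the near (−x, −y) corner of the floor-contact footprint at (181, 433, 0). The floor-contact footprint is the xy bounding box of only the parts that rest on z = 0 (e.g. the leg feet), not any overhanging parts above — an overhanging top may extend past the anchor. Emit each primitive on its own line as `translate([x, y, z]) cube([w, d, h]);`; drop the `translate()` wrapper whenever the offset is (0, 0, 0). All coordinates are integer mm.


translate([181, 433, 0]) cube([99, 173, 2013]);
translate([1209, 433, 0]) cube([99, 173, 2013]);
translate([181, 433, 2013]) cube([1127, 173, 56]);


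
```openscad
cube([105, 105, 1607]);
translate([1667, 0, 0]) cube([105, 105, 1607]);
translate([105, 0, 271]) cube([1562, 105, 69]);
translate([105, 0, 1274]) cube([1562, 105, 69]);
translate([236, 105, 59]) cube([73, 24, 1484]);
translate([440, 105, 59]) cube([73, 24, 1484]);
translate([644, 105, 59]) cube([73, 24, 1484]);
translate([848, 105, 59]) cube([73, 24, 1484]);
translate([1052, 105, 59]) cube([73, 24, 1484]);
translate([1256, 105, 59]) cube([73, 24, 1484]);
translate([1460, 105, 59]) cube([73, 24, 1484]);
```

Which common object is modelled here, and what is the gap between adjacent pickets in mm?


A fence section. The picket gap is 131 mm.

Two posts, two rails, 7 pickets — a fence section. Span 1562 mm holds 7 pickets of 73 mm with 8 equal gaps: ⌊(1562 − 7·73) / 8⌋ = 131 mm.


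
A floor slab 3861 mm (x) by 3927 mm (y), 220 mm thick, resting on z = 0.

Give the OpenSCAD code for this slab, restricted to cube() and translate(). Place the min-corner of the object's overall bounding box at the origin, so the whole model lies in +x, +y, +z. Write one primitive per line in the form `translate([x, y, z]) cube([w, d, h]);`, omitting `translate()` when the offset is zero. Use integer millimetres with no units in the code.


cube([3861, 3927, 220]);


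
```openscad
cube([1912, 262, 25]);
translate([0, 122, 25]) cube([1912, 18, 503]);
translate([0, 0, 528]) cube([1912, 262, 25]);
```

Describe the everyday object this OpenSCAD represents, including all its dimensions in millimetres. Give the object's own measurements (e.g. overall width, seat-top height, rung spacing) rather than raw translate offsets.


An I-beam lying along x, 1912 mm long. Overall section height 553 mm. Two flanges 262 mm wide (y) and 25 mm thick, one on the floor and one at the top; a web 18 mm thick runs between them, centred on the flange width.


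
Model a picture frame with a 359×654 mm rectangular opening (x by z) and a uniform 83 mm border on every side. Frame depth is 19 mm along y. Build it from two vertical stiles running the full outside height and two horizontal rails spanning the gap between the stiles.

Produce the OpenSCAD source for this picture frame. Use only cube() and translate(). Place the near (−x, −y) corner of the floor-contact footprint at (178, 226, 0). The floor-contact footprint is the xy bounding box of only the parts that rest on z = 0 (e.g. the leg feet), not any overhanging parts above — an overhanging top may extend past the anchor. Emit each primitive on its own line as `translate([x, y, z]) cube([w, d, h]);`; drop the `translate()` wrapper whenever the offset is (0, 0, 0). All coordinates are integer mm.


translate([178, 226, 0]) cube([83, 19, 820]);
translate([620, 226, 0]) cube([83, 19, 820]);
translate([261, 226, 0]) cube([359, 19, 83]);
translate([261, 226, 737]) cube([359, 19, 83]);


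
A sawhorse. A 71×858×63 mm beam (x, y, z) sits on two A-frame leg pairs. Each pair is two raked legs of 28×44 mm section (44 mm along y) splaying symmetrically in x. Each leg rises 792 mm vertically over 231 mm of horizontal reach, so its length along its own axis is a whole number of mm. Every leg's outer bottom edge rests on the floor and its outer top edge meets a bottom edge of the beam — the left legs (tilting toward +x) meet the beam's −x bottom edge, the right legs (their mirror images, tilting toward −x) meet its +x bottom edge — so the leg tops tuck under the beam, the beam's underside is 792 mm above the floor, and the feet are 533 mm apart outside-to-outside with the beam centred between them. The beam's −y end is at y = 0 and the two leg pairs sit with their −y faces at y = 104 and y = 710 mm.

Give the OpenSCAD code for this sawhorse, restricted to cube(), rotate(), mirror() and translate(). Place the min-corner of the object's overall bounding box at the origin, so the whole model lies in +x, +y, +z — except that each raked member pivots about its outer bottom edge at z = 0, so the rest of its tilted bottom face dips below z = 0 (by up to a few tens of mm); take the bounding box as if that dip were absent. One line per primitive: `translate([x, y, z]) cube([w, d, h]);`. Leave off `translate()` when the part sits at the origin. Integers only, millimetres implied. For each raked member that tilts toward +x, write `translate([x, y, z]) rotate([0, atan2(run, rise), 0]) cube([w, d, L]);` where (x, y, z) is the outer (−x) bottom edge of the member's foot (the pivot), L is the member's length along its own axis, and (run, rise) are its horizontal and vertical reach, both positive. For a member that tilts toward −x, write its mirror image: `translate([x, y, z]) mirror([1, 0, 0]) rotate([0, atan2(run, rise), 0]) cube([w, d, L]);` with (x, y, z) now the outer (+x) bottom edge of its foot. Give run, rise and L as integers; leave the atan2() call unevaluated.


translate([231, 0, 792]) cube([71, 858, 63]);
translate([0, 104, 0]) rotate([0, atan2(231, 792), 0]) cube([28, 44, 825]);
translate([533, 104, 0]) mirror([1, 0, 0]) rotate([0, atan2(231, 792), 0]) cube([28, 44, 825]);
translate([0, 710, 0]) rotate([0, atan2(231, 792), 0]) cube([28, 44, 825]);
translate([533, 710, 0]) mirror([1, 0, 0]) rotate([0, atan2(231, 792), 0]) cube([28, 44, 825]);


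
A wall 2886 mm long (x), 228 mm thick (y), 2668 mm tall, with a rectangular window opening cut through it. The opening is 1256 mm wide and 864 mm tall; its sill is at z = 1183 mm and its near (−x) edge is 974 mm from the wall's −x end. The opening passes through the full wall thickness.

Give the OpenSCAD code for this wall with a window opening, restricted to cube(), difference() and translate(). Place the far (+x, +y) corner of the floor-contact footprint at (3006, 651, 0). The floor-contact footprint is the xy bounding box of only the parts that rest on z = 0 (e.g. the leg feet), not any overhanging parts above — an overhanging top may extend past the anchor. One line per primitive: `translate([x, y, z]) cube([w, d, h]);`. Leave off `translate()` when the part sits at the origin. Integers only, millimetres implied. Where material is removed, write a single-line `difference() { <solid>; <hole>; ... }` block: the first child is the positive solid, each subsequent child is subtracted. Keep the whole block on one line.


difference() { translate([120, 423, 0]) cube([2886, 228, 2668]); translate([1094, 423, 1183]) cube([1256, 228, 864]); }


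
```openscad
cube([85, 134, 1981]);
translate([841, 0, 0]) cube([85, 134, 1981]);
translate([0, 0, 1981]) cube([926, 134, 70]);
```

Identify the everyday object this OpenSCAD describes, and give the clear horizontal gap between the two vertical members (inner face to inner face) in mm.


A door frame. The clear opening width is 756 mm.

Two 1981 mm tall posts with a header on top — a door frame. The left jamb is 85 mm wide at x = 0; the right jamb starts at x = 841. The clear opening is 841 − 85 = 756 mm.


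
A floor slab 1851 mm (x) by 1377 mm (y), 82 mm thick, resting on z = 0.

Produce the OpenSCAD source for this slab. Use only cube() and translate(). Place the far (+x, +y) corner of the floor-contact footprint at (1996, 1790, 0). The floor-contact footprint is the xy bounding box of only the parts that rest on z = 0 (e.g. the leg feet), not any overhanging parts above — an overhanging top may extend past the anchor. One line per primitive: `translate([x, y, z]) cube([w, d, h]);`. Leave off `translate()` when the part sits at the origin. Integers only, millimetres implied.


translate([145, 413, 0]) cube([1851, 1377, 82]);


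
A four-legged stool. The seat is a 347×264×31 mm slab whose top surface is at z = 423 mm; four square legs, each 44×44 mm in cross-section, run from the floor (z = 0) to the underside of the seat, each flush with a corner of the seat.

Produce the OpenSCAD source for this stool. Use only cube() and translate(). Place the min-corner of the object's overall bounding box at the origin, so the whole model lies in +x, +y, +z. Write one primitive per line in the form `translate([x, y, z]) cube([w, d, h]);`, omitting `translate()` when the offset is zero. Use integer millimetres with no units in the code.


translate([0, 0, 392]) cube([347, 264, 31]);
cube([44, 44, 392]);
translate([303, 0, 0]) cube([44, 44, 392]);
translate([0, 220, 0]) cube([44, 44, 392]);
translate([303, 220, 0]) cube([44, 44, 392]);


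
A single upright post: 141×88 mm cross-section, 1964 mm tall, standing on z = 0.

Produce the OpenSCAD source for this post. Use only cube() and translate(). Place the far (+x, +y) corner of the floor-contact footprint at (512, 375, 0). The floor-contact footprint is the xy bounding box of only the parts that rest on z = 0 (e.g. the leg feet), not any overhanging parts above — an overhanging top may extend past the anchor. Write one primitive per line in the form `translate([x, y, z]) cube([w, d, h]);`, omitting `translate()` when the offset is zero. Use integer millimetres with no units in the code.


translate([371, 287, 0]) cube([141, 88, 1964]);


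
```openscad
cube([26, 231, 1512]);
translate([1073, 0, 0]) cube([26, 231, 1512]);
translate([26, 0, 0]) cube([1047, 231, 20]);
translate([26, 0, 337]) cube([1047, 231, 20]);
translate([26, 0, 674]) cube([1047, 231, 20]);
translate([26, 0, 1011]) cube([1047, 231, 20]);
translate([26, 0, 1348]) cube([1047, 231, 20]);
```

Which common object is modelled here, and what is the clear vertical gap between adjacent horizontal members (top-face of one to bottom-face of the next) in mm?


A bookshelf. The clear shelf gap is 317 mm.

Two tall side panels with 5 horizontal boards between them — a bookshelf. The first two shelf undersides are at z = 0 and z = 337; with shelf thickness 20, the clear gap is 337 − 0 − 20 = 317 mm.


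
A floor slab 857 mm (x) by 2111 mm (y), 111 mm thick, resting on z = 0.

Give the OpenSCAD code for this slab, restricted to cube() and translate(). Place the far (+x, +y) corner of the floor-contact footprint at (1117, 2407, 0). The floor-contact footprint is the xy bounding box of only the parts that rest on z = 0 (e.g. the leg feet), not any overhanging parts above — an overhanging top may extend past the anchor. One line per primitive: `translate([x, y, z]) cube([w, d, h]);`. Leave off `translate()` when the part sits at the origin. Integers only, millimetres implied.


translate([260, 296, 0]) cube([857, 2111, 111]);


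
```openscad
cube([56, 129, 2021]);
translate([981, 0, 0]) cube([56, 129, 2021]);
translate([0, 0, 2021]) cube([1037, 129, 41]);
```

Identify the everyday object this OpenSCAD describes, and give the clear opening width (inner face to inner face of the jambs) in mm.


A door frame. The clear opening width is 925 mm.

Two 2021 mm tall posts with a header on top — a door frame. The left jamb is 56 mm wide at x = 0; the right jamb starts at x = 981. The clear opening is 981 − 56 = 925 mm.


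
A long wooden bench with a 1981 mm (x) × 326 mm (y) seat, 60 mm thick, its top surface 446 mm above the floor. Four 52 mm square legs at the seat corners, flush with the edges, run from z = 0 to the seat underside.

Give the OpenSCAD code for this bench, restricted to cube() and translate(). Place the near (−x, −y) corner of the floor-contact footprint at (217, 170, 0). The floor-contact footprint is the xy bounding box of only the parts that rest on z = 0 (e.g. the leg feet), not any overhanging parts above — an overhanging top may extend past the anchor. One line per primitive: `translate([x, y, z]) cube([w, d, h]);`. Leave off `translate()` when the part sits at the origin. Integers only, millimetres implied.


translate([217, 170, 386]) cube([1981, 326, 60]);
translate([217, 170, 0]) cube([52, 52, 386]);
translate([217, 444, 0]) cube([52, 52, 386]);
translate([2146, 170, 0]) cube([52, 52, 386]);
translate([2146, 444, 0]) cube([52, 52, 386]);


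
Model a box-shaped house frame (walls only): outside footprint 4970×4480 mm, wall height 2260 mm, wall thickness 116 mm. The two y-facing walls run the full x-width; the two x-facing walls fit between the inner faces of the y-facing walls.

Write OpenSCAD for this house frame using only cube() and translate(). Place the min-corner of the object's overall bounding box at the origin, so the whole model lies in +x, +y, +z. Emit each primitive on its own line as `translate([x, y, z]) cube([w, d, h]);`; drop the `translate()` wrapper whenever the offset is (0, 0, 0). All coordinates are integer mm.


cube([4970, 116, 2260]);
translate([0, 4364, 0]) cube([4970, 116, 2260]);
translate([0, 116, 0]) cube([116, 4248, 2260]);
translate([4854, 116, 0]) cube([116, 4248, 2260]);


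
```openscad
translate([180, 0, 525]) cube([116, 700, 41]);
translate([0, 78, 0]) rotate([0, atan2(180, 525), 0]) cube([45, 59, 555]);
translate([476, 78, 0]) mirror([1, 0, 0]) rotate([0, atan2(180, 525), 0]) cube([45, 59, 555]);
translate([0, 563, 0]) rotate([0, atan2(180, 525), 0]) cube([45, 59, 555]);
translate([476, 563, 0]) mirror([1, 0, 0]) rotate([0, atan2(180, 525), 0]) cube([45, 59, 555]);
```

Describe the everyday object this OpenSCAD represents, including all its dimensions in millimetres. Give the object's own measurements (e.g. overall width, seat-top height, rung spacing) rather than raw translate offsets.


A sawhorse. A 116×700×41 mm beam (x, y, z) sits on two A-frame leg pairs. Each pair is two raked legs of 45×59 mm section (59 mm along y) splaying symmetrically in x. Each leg rises 525 mm vertically over 180 mm of horizontal reach and is 555 mm long along its own axis. Every leg's outer bottom edge rests on the floor and its outer top edge meets a bottom edge of the beam — the left legs (tilting toward +x) meet the beam's −x bottom edge, the right legs (their mirror images, tilting toward −x) meet its +x bottom edge — so the leg tops tuck under the beam, the beam's underside is 525 mm above the floor, and the feet are 476 mm apart outside-to-outside with the beam centred between them. The two leg pairs are set in 78 mm from either end of the beam.


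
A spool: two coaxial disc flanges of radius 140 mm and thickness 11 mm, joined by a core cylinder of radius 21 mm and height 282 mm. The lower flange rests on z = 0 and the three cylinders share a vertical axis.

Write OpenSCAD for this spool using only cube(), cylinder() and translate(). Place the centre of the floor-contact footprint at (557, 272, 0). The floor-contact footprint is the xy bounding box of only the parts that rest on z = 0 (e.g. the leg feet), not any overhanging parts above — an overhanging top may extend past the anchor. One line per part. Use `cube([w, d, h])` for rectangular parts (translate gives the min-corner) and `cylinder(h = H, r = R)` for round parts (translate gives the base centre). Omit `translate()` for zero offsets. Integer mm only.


translate([557, 272, 0]) cylinder(h = 11, r = 140);
translate([557, 272, 11]) cylinder(h = 282, r = 21);
translate([557, 272, 293]) cylinder(h = 11, r = 140);


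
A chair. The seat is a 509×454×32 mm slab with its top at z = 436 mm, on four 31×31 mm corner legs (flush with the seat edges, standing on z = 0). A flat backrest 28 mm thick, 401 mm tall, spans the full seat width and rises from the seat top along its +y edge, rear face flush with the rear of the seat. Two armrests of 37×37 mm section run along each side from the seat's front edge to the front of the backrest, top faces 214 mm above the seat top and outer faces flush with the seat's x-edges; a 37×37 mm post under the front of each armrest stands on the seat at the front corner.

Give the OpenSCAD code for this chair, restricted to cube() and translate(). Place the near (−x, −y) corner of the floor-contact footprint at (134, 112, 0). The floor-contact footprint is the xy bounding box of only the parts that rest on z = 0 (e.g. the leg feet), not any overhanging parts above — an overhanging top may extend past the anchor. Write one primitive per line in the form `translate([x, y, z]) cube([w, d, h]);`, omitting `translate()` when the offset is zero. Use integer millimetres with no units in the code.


translate([134, 112, 404]) cube([509, 454, 32]);
translate([134, 112, 0]) cube([31, 31, 404]);
translate([612, 112, 0]) cube([31, 31, 404]);
translate([134, 535, 0]) cube([31, 31, 404]);
translate([612, 535, 0]) cube([31, 31, 404]);
translate([134, 538, 436]) cube([509, 28, 401]);
translate([134, 112, 613]) cube([37, 426, 37]);
translate([606, 112, 613]) cube([37, 426, 37]);
translate([134, 112, 436]) cube([37, 37, 177]);
translate([606, 112, 436]) cube([37, 37, 177]);
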